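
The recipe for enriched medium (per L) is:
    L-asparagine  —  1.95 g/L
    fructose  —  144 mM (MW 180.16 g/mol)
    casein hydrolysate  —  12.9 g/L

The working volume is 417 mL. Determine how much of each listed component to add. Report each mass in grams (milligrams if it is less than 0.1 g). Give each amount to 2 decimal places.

Scale factor relative to 1 L: 0.417.
L-asparagine: 1.95 g/L × 0.417 L = 0.81 g
fructose: 144 mmol/L × 180.16 g/mol × 0.417 L ÷ 1000 = 10.82 g
casein hydrolysate: 12.9 g/L × 0.417 L = 5.38 g

L-asparagine 0.81 g; fructose 10.82 g; casein hydrolysate 5.38 g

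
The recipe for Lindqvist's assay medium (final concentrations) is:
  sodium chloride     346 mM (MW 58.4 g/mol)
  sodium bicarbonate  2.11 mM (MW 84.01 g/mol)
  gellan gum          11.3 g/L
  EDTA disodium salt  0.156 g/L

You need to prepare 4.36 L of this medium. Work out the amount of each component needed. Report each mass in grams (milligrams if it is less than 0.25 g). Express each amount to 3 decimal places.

Working volume: 4.36 L.
sodium chloride: 346 mmol/L × 58.4 g/mol × 4.36 L ÷ 1000 = 88.100 g
sodium bicarbonate: 2.11 mmol/L × 84.01 g/mol × 4.36 L ÷ 1000 = 0.773 g
gellan gum: 11.3 g/L × 4.36 L = 49.268 g
EDTA disodium salt: 0.156 g/L × 4.36 L = 0.680 g

sodium chloride 88.100 g; sodium bicarbonate 0.773 g; gellan gum 49.268 g; EDTA disodium salt 0.680 g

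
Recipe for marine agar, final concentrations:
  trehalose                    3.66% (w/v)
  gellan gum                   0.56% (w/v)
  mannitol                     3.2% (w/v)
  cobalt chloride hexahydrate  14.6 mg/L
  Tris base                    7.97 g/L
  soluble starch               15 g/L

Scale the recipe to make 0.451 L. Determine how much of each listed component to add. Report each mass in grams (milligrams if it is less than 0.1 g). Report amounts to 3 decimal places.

Scale factor relative to 1 L: 0.451.
trehalose: 3.66% w/v = 36.6 g/L → 36.6 × 0.451 L = 16.507 g
gellan gum: 0.56 g per 100 mL × 451 mL ÷ 100 = 2.526 g
mannitol: 3.2 g per 100 mL × 451 mL ÷ 100 = 14.432 g
cobalt chloride hexahydrate: 14.6 mg/L × 0.451 L = 6.585 mg
Tris base: 7.97 g/L × 0.451 L = 3.594 g
soluble starch: 15 g/L × 0.451 L = 6.765 g

trehalose 16.507 g; gellan gum 2.526 g; mannitol 14.432 g; cobalt chloride hexahydrate 6.585 mg; Tris base 3.594 g; soluble starch 6.765 g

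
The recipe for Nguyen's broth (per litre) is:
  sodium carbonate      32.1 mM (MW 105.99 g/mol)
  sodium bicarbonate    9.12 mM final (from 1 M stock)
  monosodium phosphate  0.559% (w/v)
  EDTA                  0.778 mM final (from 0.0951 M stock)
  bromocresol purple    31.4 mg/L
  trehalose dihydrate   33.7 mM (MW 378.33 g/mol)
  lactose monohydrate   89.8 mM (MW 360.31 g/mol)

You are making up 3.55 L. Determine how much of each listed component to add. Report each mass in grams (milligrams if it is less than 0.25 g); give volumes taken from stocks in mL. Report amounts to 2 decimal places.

sodium carbonate 12.08 g; sodium bicarbonate 32.38 mL; monosodium phosphate 19.84 g; EDTA 29.04 mL; bromocresol purple 111.47 mg; trehalose dihydrate 45.26 g; lactose monohydrate 114.86 g

Scale factor relative to 1 L: 3.55.
sodium carbonate: 32.1 mmol/L × 105.99 g/mol × 3.55 L ÷ 1000 = 12.08 g
sodium bicarbonate: dilute stock: 9.12 mM × 3550 mL ÷ 1000 mM = 32.38 mL
monosodium phosphate: 0.559 g per 100 mL × 3550 mL ÷ 100 = 19.84 g
EDTA: dilute stock: 0.778 mM × 3550 mL ÷ 95.1 mM = 29.04 mL
bromocresol purple: 31.4 mg/L × 3.55 L = 111.47 mg
trehalose dihydrate: 33.7 mmol/L × 378.33 g/mol × 3.55 L ÷ 1000 = 45.26 g
lactose monohydrate: 89.8 mmol/L × 360.31 g/mol × 3.55 L ÷ 1000 = 114.86 g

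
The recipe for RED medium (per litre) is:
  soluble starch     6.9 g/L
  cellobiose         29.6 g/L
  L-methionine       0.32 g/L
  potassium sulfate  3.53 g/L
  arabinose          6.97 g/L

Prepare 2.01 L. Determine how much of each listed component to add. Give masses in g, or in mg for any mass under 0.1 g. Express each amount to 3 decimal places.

Scale factor relative to 1 L: 2.01.
soluble starch: 6.9 g/L × 2.01 L = 13.869 g
cellobiose: 29.6 g/L × 2.01 L = 59.496 g
L-methionine: 0.32 g/L × 2.01 L = 0.643 g
potassium sulfate: 3.53 g/L × 2.01 L = 7.095 g
arabinose: 6.97 g/L × 2.01 L = 14.010 g

soluble starch 13.869 g; cellobiose 59.496 g; L-methionine 0.643 g; potassium sulfate 7.095 g; arabinose 14.010 g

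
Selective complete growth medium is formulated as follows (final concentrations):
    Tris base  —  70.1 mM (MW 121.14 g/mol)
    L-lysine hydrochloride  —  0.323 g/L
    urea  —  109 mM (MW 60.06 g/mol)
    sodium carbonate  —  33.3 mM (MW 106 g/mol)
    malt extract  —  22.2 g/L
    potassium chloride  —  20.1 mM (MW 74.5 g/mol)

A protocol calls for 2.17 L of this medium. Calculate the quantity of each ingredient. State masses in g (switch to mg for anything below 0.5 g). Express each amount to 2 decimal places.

Tris base 18.43 g; L-lysine hydrochloride 0.70 g; urea 14.21 g; sodium carbonate 7.66 g; malt extract 48.17 g; potassium chloride 3.25 g

Working volume: 2.17 L.
Tris base: 70.1 mmol/L × 121.14 g/mol × 2.17 L ÷ 1000 = 18.43 g
L-lysine hydrochloride: 0.323 g/L × 2.17 L = 0.70 g
urea: 109 mmol/L × 60.06 g/mol × 2.17 L ÷ 1000 = 14.21 g
sodium carbonate: 33.3 mmol/L × 106 g/mol × 2.17 L ÷ 1000 = 7.66 g
malt extract: 22.2 g/L × 2.17 L = 48.17 g
potassium chloride: 20.1 mmol/L × 74.5 g/mol × 2.17 L ÷ 1000 = 3.25 g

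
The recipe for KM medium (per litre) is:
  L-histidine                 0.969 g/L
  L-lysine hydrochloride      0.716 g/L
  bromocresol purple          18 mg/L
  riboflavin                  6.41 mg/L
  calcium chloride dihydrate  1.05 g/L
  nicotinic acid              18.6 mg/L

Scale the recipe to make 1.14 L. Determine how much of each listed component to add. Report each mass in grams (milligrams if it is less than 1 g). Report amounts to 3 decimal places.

Working volume: 1.14 L.
L-histidine: 0.969 g/L × 1.14 L = 1.105 g
L-lysine hydrochloride: 0.716 g/L × 1.14 L = 0.81624 g = 816.240 mg
bromocresol purple: 18 mg/L × 1.14 L = 20.520 mg
riboflavin: 6.41 mg/L × 1.14 L = 7.307 mg
calcium chloride dihydrate: 1.05 g/L × 1.14 L = 1.197 g
nicotinic acid: 18.6 mg/L × 1.14 L = 21.204 mg

L-histidine 1.105 g; L-lysine hydrochloride 816.240 mg; bromocresol purple 20.520 mg; riboflavin 7.307 mg; calcium chloride dihydrate 1.197 g; nicotinic acid 21.204 mg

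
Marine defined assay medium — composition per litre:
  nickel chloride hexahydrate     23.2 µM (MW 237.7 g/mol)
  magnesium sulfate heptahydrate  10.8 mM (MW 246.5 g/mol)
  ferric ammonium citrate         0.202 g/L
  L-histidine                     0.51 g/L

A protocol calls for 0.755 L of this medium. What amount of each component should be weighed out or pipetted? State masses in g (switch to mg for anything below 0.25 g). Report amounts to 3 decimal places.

Scale factor relative to 1 L: 0.755.
nickel chloride hexahydrate: 23.2 µmol/L × 237.7 g/mol × 0.755 L ÷ 1000 = 4.164 mg
magnesium sulfate heptahydrate: 10.8 mmol/L × 246.5 g/mol × 0.755 L ÷ 1000 = 2.010 g
ferric ammonium citrate: 0.202 g/L × 0.755 L = 0.15251 g = 152.510 mg
L-histidine: 0.51 g/L × 0.755 L = 0.385 g

nickel chloride hexahydrate 4.164 mg; magnesium sulfate heptahydrate 2.010 g; ferric ammonium citrate 152.510 mg; L-histidine 0.385 g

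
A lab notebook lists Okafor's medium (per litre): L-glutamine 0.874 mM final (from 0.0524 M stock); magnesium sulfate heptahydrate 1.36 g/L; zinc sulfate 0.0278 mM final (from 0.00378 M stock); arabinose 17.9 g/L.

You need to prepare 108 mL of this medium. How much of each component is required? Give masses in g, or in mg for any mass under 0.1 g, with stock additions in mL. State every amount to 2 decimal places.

Working volume: 108 mL = 0.108 L.
L-glutamine: C1V1 = C2V2 → 0.874 mM × 108 mL ÷ 52.4 mM = 1.80 mL
magnesium sulfate heptahydrate: 1.36 g/L × 0.108 L = 0.15 g
zinc sulfate: dilute stock: 0.0278 mM × 108 mL ÷ 3.78 mM = 0.79 mL
arabinose: 17.9 g/L × 0.108 L = 1.93 g

L-glutamine 1.80 mL; magnesium sulfate heptahydrate 0.15 g; zinc sulfate 0.79 mL; arabinose 1.93 g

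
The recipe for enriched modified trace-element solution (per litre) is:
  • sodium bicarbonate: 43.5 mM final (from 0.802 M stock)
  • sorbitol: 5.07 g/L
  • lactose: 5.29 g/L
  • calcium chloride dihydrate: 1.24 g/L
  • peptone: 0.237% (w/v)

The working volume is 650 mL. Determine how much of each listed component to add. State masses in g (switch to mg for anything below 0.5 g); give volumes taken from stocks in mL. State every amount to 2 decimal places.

sodium bicarbonate 35.26 mL; sorbitol 3.30 g; lactose 3.44 g; calcium chloride dihydrate 0.81 g; peptone 1.54 g

Working volume: 650 mL = 0.65 L.
sodium bicarbonate: C1V1 = C2V2 → 43.5 mM × 650 mL ÷ 802 mM = 35.26 mL
sorbitol: 5.07 g/L × 0.65 L = 3.30 g
lactose: 5.29 g/L × 0.65 L = 3.44 g
calcium chloride dihydrate: 1.24 g/L × 0.65 L = 0.81 g
peptone: 0.237 g per 100 mL × 650 mL ÷ 100 = 1.54 g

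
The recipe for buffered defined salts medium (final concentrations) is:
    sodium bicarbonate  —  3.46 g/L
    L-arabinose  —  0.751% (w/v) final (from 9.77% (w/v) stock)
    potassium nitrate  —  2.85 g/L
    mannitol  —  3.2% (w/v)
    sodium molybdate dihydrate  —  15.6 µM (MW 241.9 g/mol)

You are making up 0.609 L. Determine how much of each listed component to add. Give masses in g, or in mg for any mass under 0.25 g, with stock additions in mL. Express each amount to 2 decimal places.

sodium bicarbonate 2.11 g; L-arabinose 46.81 mL; potassium nitrate 1.74 g; mannitol 19.49 g; sodium molybdate dihydrate 2.30 mg

Working volume: 0.609 L.
sodium bicarbonate: 3.46 g/L × 0.609 L = 2.11 g
L-arabinose: V = C2·V2/C1 = 0.751% ÷ 9.77% × 609 mL = 46.81 mL
potassium nitrate: 2.85 g/L × 0.609 L = 1.74 g
mannitol: 3.2% w/v = 32 g/L → 32 × 0.609 L = 19.49 g
sodium molybdate dihydrate: 15.6 µmol/L × 241.9 g/mol × 0.609 L ÷ 1000 = 2.30 mg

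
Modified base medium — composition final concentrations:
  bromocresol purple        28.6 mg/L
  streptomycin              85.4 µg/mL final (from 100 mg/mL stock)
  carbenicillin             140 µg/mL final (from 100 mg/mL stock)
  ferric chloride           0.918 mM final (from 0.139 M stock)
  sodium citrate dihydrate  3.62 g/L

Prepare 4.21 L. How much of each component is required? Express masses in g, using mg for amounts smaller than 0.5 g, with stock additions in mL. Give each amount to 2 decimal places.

Scale factor relative to 1 L: 4.21.
bromocresol purple: 28.6 mg/L × 4.21 L = 120.41 mg
streptomycin: C1V1 = C2V2 → 85.4 µg/mL × 4210 mL ÷ 100000 µg/mL = 3.60 mL
carbenicillin: C1V1 = C2V2 → 140 µg/mL × 4210 mL ÷ 100000 µg/mL = 5.89 mL
ferric chloride: C1V1 = C2V2 → 0.918 mM × 4210 mL ÷ 139 mM = 27.80 mL
sodium citrate dihydrate: 3.62 g/L × 4.21 L = 15.24 g

bromocresol purple 120.41 mg; streptomycin 3.60 mL; carbenicillin 5.89 mL; ferric chloride 27.80 mL; sodium citrate dihydrate 15.24 g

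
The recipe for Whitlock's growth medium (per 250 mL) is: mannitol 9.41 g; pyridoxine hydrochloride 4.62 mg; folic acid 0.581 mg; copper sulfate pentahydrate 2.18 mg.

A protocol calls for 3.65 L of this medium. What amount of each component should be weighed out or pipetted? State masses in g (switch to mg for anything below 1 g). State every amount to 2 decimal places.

mannitol 137.39 g; pyridoxine hydrochloride 67.45 mg; folic acid 8.48 mg; copper sulfate pentahydrate 31.83 mg

Scale factor = 3650 mL / 250 mL = 14.6.
mannitol: 9.41 g × (3650 mL / 250 mL) = 137.39 g
pyridoxine hydrochloride: 4.62 mg × (3650 mL / 250 mL) = 67.45 mg
folic acid: 0.581 mg × (3650 mL / 250 mL) = 8.48 mg
copper sulfate pentahydrate: 2.18 mg × (3650 mL / 250 mL) = 31.83 mg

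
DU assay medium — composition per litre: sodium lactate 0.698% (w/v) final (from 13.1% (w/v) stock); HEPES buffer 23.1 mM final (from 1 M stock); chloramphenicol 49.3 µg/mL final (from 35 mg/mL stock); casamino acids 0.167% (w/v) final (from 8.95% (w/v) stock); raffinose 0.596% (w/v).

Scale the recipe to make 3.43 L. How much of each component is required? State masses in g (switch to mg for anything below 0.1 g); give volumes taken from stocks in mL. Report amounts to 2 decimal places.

Working volume: 3.43 L.
sodium lactate: V = C2·V2/C1 = 0.698% ÷ 13.1% × 3430 mL = 182.76 mL
HEPES buffer: V = C2·V2/C1 = 23.1 mM × 3430 mL ÷ 1000 mM = 79.23 mL
chloramphenicol: V = C2·V2/C1 = 49.3 µg/mL × 3430 mL ÷ 35000 µg/mL = 4.83 mL
casamino acids: C1V1 = C2V2 → 0.167% ÷ 8.95% × 3430 mL = 64.00 mL
raffinose: 0.596 g per 100 mL × 3430 mL ÷ 100 = 20.44 g

sodium lactate 182.76 mL; HEPES buffer 79.23 mL; chloramphenicol 4.83 mL; casamino acids 64.00 mL; raffinose 20.44 g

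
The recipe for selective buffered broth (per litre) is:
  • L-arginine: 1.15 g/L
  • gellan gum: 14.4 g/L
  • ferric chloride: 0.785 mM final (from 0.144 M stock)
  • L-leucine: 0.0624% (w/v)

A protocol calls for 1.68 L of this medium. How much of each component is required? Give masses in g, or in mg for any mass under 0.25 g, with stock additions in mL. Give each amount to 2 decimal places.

Scale factor relative to 1 L: 1.68.
L-arginine: 1.15 g/L × 1.68 L = 1.93 g
gellan gum: 14.4 g/L × 1.68 L = 24.19 g
ferric chloride: dilute stock: 0.785 mM × 1680 mL ÷ 144 mM = 9.16 mL
L-leucine: 0.0624% w/v = 0.624 g/L → 0.624 × 1.68 L = 1.05 g

L-arginine 1.93 g; gellan gum 24.19 g; ferric chloride 9.16 mL; L-leucine 1.05 g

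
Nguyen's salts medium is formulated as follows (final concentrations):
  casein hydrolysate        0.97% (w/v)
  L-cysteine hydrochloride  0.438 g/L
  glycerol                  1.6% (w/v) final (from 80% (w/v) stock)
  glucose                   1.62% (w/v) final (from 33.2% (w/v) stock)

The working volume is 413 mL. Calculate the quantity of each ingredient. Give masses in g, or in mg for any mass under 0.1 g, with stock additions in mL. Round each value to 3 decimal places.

casein hydrolysate 4.006 g; L-cysteine hydrochloride 0.181 g; glycerol 8.260 mL; glucose 20.152 mL

Target volume = 413 mL = 0.413 L.
casein hydrolysate: 0.97 g per 100 mL × 413 mL ÷ 100 = 4.006 g
L-cysteine hydrochloride: 0.438 g/L × 0.413 L = 0.181 g
glycerol: V = C2·V2/C1 = 1.6% ÷ 80% × 413 mL = 8.260 mL
glucose: V = C2·V2/C1 = 1.62% ÷ 33.2% × 413 mL = 20.152 mL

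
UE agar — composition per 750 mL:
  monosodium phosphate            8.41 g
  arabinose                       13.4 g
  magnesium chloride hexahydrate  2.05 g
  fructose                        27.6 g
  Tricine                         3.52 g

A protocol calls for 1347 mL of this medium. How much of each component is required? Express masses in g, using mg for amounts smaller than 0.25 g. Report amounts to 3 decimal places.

monosodium phosphate 15.104 g; arabinose 24.066 g; magnesium chloride hexahydrate 3.682 g; fructose 49.570 g; Tricine 6.322 g

Ratio of target to recipe volume: 1347 / 750 = 1.796.
monosodium phosphate: 8.41 g × (1347 mL / 750 mL) = 15.104 g
arabinose: 13.4 g × (1347 mL / 750 mL) = 24.066 g
magnesium chloride hexahydrate: 2.05 g × (1347 mL / 750 mL) = 3.682 g
fructose: 27.6 g × (1347 mL / 750 mL) = 49.570 g
Tricine: 3.52 g × (1347 mL / 750 mL) = 6.322 g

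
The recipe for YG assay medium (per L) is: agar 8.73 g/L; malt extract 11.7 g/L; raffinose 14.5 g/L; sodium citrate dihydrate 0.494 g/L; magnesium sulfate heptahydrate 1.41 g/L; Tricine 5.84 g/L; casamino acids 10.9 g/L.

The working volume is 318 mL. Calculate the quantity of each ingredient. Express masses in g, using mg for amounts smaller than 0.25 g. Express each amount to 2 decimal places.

agar 2.78 g; malt extract 3.72 g; raffinose 4.61 g; sodium citrate dihydrate 157.09 mg; magnesium sulfate heptahydrate 0.45 g; Tricine 1.86 g; casamino acids 3.47 g

Working volume: 318 mL = 0.318 L.
agar: 8.73 g/L × 0.318 L = 2.78 g
malt extract: 11.7 g/L × 0.318 L = 3.72 g
raffinose: 14.5 g/L × 0.318 L = 4.61 g
sodium citrate dihydrate: 0.494 g/L × 0.318 L = 0.157092 g = 157.09 mg
magnesium sulfate heptahydrate: 1.41 g/L × 0.318 L = 0.45 g
Tricine: 5.84 g/L × 0.318 L = 1.86 g
casamino acids: 10.9 g/L × 0.318 L = 3.47 g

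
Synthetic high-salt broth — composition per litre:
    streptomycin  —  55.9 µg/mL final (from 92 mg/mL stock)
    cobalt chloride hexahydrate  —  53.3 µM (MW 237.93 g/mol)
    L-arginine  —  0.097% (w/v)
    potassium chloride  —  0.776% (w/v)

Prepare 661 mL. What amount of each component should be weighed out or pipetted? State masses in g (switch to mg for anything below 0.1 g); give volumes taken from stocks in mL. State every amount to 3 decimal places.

Scale factor relative to 1 L: 0.661.
streptomycin: V = C2·V2/C1 = 55.9 µg/mL × 661 mL ÷ 92000 µg/mL = 0.402 mL
cobalt chloride hexahydrate: 53.3 µmol/L × 237.93 g/mol × 0.661 L ÷ 1000 = 8.383 mg
L-arginine: 0.097 g per 100 mL × 661 mL ÷ 100 = 0.641 g
potassium chloride: 0.776 g per 100 mL × 661 mL ÷ 100 = 5.129 g

streptomycin 0.402 mL; cobalt chloride hexahydrate 8.383 mg; L-arginine 0.641 g; potassium chloride 5.129 g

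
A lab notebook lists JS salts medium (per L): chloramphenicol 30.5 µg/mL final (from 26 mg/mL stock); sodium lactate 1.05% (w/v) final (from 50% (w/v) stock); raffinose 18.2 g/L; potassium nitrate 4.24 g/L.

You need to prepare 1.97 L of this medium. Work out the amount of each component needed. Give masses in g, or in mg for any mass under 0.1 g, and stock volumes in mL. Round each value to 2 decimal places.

chloramphenicol 2.31 mL; sodium lactate 41.37 mL; raffinose 35.85 g; potassium nitrate 8.35 g

Working volume: 1.97 L.
chloramphenicol: V = C2·V2/C1 = 30.5 µg/mL × 1970 mL ÷ 26000 µg/mL = 2.31 mL
sodium lactate: V = C2·V2/C1 = 1.05% ÷ 50% × 1970 mL = 41.37 mL
raffinose: 18.2 g/L × 1.97 L = 35.85 g
potassium nitrate: 4.24 g/L × 1.97 L = 8.35 g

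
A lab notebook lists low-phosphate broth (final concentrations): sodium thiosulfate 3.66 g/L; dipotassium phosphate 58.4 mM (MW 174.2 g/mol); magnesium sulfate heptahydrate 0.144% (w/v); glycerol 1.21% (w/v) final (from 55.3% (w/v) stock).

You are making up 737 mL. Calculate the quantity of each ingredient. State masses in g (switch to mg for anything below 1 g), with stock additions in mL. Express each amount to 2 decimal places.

Target volume = 737 mL = 0.737 L.
sodium thiosulfate: 3.66 g/L × 0.737 L = 2.70 g
dipotassium phosphate: 58.4 mmol/L × 174.2 g/mol × 0.737 L ÷ 1000 = 7.50 g
magnesium sulfate heptahydrate: 0.144 g per 100 mL × 737 mL ÷ 100 = 1.06 g
glycerol: V = C2·V2/C1 = 1.21% ÷ 55.3% × 737 mL = 16.13 mL

sodium thiosulfate 2.70 g; dipotassium phosphate 7.50 g; magnesium sulfate heptahydrate 1.06 g; glycerol 16.13 mL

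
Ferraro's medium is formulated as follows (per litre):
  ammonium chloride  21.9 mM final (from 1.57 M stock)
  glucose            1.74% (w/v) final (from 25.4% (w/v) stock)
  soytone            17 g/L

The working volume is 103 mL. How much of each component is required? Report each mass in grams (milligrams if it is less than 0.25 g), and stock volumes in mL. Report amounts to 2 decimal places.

ammonium chloride 1.44 mL; glucose 7.06 mL; soytone 1.75 g

Target volume = 103 mL = 0.103 L.
ammonium chloride: V = C2·V2/C1 = 21.9 mM × 103 mL ÷ 1570 mM = 1.44 mL
glucose: dilute stock: 1.74% ÷ 25.4% × 103 mL = 7.06 mL
soytone: 17 g/L × 0.103 L = 1.75 g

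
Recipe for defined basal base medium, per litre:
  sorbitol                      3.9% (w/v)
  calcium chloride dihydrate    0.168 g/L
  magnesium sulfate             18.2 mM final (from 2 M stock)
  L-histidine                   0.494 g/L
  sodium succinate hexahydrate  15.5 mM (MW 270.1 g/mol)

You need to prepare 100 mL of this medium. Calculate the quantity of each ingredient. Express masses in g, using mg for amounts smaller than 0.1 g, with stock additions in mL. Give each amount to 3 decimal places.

sorbitol 3.900 g; calcium chloride dihydrate 16.800 mg; magnesium sulfate 0.910 mL; L-histidine 49.400 mg; sodium succinate hexahydrate 0.419 g

Target volume = 100 mL = 0.1 L.
sorbitol: 3.9 g per 100 mL × 100 mL ÷ 100 = 3.900 g
calcium chloride dihydrate: 0.168 g/L × 0.1 L = 0.0168 g = 16.800 mg
magnesium sulfate: V = C2·V2/C1 = 18.2 mM × 100 mL ÷ 2000 mM = 0.910 mL
L-histidine: 0.494 g/L × 0.1 L = 0.0494 g = 49.400 mg
sodium succinate hexahydrate: 15.5 mmol/L × 270.1 g/mol × 0.1 L ÷ 1000 = 0.419 g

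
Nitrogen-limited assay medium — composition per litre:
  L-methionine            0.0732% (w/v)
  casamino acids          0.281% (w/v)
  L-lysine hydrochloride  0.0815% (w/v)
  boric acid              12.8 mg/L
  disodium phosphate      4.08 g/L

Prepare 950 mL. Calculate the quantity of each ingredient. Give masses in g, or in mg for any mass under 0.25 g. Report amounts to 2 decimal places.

Scale factor relative to 1 L: 0.95.
L-methionine: 0.0732 g per 100 mL × 950 mL ÷ 100 = 0.70 g
casamino acids: 0.281% w/v = 2.81 g/L → 2.81 × 0.95 L = 2.67 g
L-lysine hydrochloride: 0.0815% w/v = 0.815 g/L → 0.815 × 0.95 L = 0.77 g
boric acid: 12.8 mg/L × 0.95 L = 12.16 mg
disodium phosphate: 4.08 g/L × 0.95 L = 3.88 g

L-methionine 0.70 g; casamino acids 2.67 g; L-lysine hydrochloride 0.77 g; boric acid 12.16 mg; disodium phosphate 3.88 g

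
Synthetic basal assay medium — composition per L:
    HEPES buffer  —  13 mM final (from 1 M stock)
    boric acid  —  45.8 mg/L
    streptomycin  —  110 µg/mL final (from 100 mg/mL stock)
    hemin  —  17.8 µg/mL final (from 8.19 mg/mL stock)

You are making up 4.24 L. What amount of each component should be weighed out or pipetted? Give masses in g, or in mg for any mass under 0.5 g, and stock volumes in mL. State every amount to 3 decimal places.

Scale factor relative to 1 L: 4.24.
HEPES buffer: C1V1 = C2V2 → 13 mM × 4240 mL ÷ 1000 mM = 55.120 mL
boric acid: 45.8 mg/L × 4.24 L = 194.192 mg
streptomycin: dilute stock: 110 µg/mL × 4240 mL ÷ 100000 µg/mL = 4.664 mL
hemin: C1V1 = C2V2 → 17.8 µg/mL × 4240 mL ÷ 8190 µg/mL = 9.215 mL

HEPES buffer 55.120 mL; boric acid 194.192 mg; streptomycin 4.664 mL; hemin 9.215 mL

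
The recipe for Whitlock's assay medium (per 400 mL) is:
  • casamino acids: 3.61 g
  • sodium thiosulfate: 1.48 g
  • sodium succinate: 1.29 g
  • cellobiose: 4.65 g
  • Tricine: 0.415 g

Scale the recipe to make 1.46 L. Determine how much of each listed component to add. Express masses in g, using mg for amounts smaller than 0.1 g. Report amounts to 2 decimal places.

Ratio of target to recipe volume: 1460 / 400 = 3.65.
casamino acids: 3.61 g × (1460 mL / 400 mL) = 13.18 g
sodium thiosulfate: 1.48 g × (1460 mL / 400 mL) = 5.40 g
sodium succinate: 1.29 g × (1460 mL / 400 mL) = 4.71 g
cellobiose: 4.65 g × (1460 mL / 400 mL) = 16.97 g
Tricine: 0.415 g × (1460 mL / 400 mL) = 1.51 g

casamino acids 13.18 g; sodium thiosulfate 5.40 g; sodium succinate 4.71 g; cellobiose 16.97 g; Tricine 1.51 g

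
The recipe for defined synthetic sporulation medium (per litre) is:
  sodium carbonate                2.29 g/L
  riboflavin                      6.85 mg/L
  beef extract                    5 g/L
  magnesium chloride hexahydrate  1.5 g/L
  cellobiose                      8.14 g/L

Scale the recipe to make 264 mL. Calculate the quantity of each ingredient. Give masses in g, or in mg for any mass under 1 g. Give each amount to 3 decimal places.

sodium carbonate 604.560 mg; riboflavin 1.808 mg; beef extract 1.320 g; magnesium chloride hexahydrate 396.000 mg; cellobiose 2.149 g

Target volume = 264 mL = 0.264 L.
sodium carbonate: 2.29 g/L × 0.264 L = 0.60456 g = 604.560 mg
riboflavin: 6.85 mg/L × 0.264 L = 1.808 mg
beef extract: 5 g/L × 0.264 L = 1.320 g
magnesium chloride hexahydrate: 1.5 g/L × 0.264 L = 0.396 g = 396.000 mg
cellobiose: 8.14 g/L × 0.264 L = 2.149 g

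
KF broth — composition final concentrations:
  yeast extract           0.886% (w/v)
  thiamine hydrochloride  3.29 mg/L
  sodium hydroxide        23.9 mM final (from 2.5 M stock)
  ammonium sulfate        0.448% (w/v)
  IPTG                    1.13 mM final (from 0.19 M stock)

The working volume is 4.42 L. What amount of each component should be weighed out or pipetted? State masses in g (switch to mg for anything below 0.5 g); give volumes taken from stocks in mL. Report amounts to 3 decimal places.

yeast extract 39.161 g; thiamine hydrochloride 14.542 mg; sodium hydroxide 42.255 mL; ammonium sulfate 19.802 g; IPTG 26.287 mL

Working volume: 4.42 L.
yeast extract: 0.886 g per 100 mL × 4420 mL ÷ 100 = 39.161 g
thiamine hydrochloride: 3.29 mg/L × 4.42 L = 14.542 mg
sodium hydroxide: C1V1 = C2V2 → 23.9 mM × 4420 mL ÷ 2500 mM = 42.255 mL
ammonium sulfate: 0.448% w/v = 4.48 g/L → 4.48 × 4.42 L = 19.802 g
IPTG: C1V1 = C2V2 → 1.13 mM × 4420 mL ÷ 190 mM = 26.287 mL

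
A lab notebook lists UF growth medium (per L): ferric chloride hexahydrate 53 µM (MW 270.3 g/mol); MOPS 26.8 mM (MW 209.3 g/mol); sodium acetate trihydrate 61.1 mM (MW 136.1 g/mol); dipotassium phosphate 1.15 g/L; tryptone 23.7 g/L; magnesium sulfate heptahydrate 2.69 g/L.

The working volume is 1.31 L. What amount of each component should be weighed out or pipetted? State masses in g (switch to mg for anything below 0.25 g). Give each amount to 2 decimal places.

Scale factor relative to 1 L: 1.31.
ferric chloride hexahydrate: 53 µmol/L × 270.3 g/mol × 1.31 L ÷ 1000 = 18.77 mg
MOPS: 26.8 mmol/L × 209.3 g/mol × 1.31 L ÷ 1000 = 7.35 g
sodium acetate trihydrate: 61.1 mmol/L × 136.1 g/mol × 1.31 L ÷ 1000 = 10.89 g
dipotassium phosphate: 1.15 g/L × 1.31 L = 1.51 g
tryptone: 23.7 g/L × 1.31 L = 31.05 g
magnesium sulfate heptahydrate: 2.69 g/L × 1.31 L = 3.52 g

ferric chloride hexahydrate 18.77 mg; MOPS 7.35 g; sodium acetate trihydrate 10.89 g; dipotassium phosphate 1.51 g; tryptone 31.05 g; magnesium sulfate heptahydrate 3.52 g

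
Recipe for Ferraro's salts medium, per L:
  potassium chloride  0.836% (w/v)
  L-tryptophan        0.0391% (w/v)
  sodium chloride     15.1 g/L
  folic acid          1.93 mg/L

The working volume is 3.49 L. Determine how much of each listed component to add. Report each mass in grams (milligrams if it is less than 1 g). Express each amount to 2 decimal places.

Scale factor relative to 1 L: 3.49.
potassium chloride: 0.836% w/v = 8.36 g/L → 8.36 × 3.49 L = 29.18 g
L-tryptophan: 0.0391 g per 100 mL × 3490 mL ÷ 100 = 1.36 g
sodium chloride: 15.1 g/L × 3.49 L = 52.70 g
folic acid: 1.93 mg/L × 3.49 L = 6.74 mg

potassium chloride 29.18 g; L-tryptophan 1.36 g; sodium chloride 52.70 g; folic acid 6.74 mg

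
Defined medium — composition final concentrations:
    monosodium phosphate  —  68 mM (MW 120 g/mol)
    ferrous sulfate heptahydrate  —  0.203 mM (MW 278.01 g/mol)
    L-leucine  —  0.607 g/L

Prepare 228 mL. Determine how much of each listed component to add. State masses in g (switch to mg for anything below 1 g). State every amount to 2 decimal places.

Working volume: 228 mL = 0.228 L.
monosodium phosphate: 68 mmol/L × 120 g/mol × 0.228 L ÷ 1000 = 1.86 g
ferrous sulfate heptahydrate: 0.203 mmol/L × 278.01 mg/mmol × 0.228 L = 12.87 mg
L-leucine: 0.607 g/L × 0.228 L = 0.138396 g = 138.40 mg

monosodium phosphate 1.86 g; ferrous sulfate heptahydrate 12.87 mg; L-leucine 138.40 mg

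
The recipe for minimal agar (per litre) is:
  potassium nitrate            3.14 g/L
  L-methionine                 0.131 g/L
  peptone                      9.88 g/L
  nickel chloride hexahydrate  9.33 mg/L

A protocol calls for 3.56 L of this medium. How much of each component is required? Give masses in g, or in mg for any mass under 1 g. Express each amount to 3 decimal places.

potassium nitrate 11.178 g; L-methionine 466.360 mg; peptone 35.173 g; nickel chloride hexahydrate 33.215 mg

Working volume: 3.56 L.
potassium nitrate: 3.14 g/L × 3.56 L = 11.178 g
L-methionine: 0.131 g/L × 3.56 L = 0.46636 g = 466.360 mg
peptone: 9.88 g/L × 3.56 L = 35.173 g
nickel chloride hexahydrate: 9.33 mg/L × 3.56 L = 33.215 mg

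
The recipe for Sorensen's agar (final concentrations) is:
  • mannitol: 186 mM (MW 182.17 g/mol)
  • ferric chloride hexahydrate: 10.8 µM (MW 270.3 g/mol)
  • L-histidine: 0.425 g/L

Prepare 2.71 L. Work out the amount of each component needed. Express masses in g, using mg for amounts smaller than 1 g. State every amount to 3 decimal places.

Scale factor relative to 1 L: 2.71.
mannitol: 186 mmol/L × 182.17 g/mol × 2.71 L ÷ 1000 = 91.825 g
ferric chloride hexahydrate: 10.8 µmol/L × 270.3 g/mol × 2.71 L ÷ 1000 = 7.911 mg
L-histidine: 0.425 g/L × 2.71 L = 1.152 g

mannitol 91.825 g; ferric chloride hexahydrate 7.911 mg; L-histidine 1.152 g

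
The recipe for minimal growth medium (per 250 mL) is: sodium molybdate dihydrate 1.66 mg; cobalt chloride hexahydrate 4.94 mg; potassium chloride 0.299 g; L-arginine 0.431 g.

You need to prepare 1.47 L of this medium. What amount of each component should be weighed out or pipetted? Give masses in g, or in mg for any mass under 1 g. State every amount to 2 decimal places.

Ratio of target to recipe volume: 1470 / 250 = 5.88.
sodium molybdate dihydrate: 1.66 mg × (1470 mL / 250 mL) = 9.76 mg
cobalt chloride hexahydrate: 4.94 mg × (1470 mL / 250 mL) = 29.05 mg
potassium chloride: 0.299 g × (1470 mL / 250 mL) = 1.76 g
L-arginine: 0.431 g × (1470 mL / 250 mL) = 2.53 g

sodium molybdate dihydrate 9.76 mg; cobalt chloride hexahydrate 29.05 mg; potassium chloride 1.76 g; L-arginine 2.53 g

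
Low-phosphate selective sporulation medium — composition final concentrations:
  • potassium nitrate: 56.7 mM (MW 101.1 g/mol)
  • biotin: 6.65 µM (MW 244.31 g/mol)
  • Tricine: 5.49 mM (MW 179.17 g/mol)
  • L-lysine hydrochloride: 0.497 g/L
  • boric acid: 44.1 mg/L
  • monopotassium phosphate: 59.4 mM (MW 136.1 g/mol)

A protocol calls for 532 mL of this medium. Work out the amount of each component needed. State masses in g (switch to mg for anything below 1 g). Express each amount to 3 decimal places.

Target volume = 532 mL = 0.532 L.
potassium nitrate: 56.7 mmol/L × 101.1 g/mol × 0.532 L ÷ 1000 = 3.050 g
biotin: 6.65 µmol/L × 244.31 g/mol × 0.532 L ÷ 1000 = 0.864 mg
Tricine: 5.49 mmol/L × 179.17 mg/mmol × 0.532 L = 523.298 mg
L-lysine hydrochloride: 0.497 g/L × 0.532 L = 0.264404 g = 264.404 mg
boric acid: 44.1 mg/L × 0.532 L = 23.461 mg
monopotassium phosphate: 59.4 mmol/L × 136.1 g/mol × 0.532 L ÷ 1000 = 4.301 g

potassium nitrate 3.050 g; biotin 0.864 mg; Tricine 523.298 mg; L-lysine hydrochloride 264.404 mg; boric acid 23.461 mg; monopotassium phosphate 4.301 g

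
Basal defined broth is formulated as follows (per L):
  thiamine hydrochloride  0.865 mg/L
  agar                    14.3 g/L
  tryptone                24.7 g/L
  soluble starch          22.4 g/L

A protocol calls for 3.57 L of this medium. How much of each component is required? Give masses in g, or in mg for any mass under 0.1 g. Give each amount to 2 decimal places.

Scale factor relative to 1 L: 3.57.
thiamine hydrochloride: 0.865 mg/L × 3.57 L = 3.09 mg
agar: 14.3 g/L × 3.57 L = 51.05 g
tryptone: 24.7 g/L × 3.57 L = 88.18 g
soluble starch: 22.4 g/L × 3.57 L = 79.97 g

thiamine hydrochloride 3.09 mg; agar 51.05 g; tryptone 88.18 g; soluble starch 79.97 g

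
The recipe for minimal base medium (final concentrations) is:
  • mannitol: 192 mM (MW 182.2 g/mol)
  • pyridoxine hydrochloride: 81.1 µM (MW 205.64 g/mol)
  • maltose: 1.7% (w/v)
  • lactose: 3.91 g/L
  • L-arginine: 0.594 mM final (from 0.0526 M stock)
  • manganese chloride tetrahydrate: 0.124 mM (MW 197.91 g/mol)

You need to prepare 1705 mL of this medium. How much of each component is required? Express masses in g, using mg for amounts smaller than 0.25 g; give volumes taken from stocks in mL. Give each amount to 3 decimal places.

mannitol 59.645 g; pyridoxine hydrochloride 28.435 mg; maltose 28.985 g; lactose 6.667 g; L-arginine 19.254 mL; manganese chloride tetrahydrate 41.842 mg

Working volume: 1705 mL = 1.705 L.
mannitol: 192 mmol/L × 182.2 g/mol × 1.705 L ÷ 1000 = 59.645 g
pyridoxine hydrochloride: 81.1 µmol/L × 205.64 g/mol × 1.705 L ÷ 1000 = 28.435 mg
maltose: 1.7% w/v = 17 g/L → 17 × 1.705 L = 28.985 g
lactose: 3.91 g/L × 1.705 L = 6.667 g
L-arginine: C1V1 = C2V2 → 0.594 mM × 1705 mL ÷ 52.6 mM = 19.254 mL
manganese chloride tetrahydrate: 0.124 mmol/L × 197.91 mg/mmol × 1.705 L = 41.842 mg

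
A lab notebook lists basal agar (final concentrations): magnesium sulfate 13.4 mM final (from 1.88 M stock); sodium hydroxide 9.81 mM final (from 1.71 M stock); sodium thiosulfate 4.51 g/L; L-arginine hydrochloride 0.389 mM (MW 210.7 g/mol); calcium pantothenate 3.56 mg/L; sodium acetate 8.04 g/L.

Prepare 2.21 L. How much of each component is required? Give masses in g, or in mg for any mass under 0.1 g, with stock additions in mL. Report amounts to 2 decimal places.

magnesium sulfate 15.75 mL; sodium hydroxide 12.68 mL; sodium thiosulfate 9.97 g; L-arginine hydrochloride 0.18 g; calcium pantothenate 7.87 mg; sodium acetate 17.77 g

Scale factor relative to 1 L: 2.21.
magnesium sulfate: V = C2·V2/C1 = 13.4 mM × 2210 mL ÷ 1880 mM = 15.75 mL
sodium hydroxide: V = C2·V2/C1 = 9.81 mM × 2210 mL ÷ 1710 mM = 12.68 mL
sodium thiosulfate: 4.51 g/L × 2.21 L = 9.97 g
L-arginine hydrochloride: 0.389 mmol/L × 210.7 g/mol × 2.21 L ÷ 1000 = 0.18 g
calcium pantothenate: 3.56 mg/L × 2.21 L = 7.87 mg
sodium acetate: 8.04 g/L × 2.21 L = 17.77 g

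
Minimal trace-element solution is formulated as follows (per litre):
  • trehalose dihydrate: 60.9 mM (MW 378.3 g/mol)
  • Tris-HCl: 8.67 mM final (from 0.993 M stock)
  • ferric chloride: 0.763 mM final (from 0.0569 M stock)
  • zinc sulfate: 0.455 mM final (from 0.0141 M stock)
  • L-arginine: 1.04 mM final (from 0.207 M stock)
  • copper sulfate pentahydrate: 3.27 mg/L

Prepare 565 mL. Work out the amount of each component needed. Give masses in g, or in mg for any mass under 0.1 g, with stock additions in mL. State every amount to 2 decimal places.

Target volume = 565 mL = 0.565 L.
trehalose dihydrate: 60.9 mmol/L × 378.3 g/mol × 0.565 L ÷ 1000 = 13.02 g
Tris-HCl: C1V1 = C2V2 → 8.67 mM × 565 mL ÷ 993 mM = 4.93 mL
ferric chloride: C1V1 = C2V2 → 0.763 mM × 565 mL ÷ 56.9 mM = 7.58 mL
zinc sulfate: V = C2·V2/C1 = 0.455 mM × 565 mL ÷ 14.1 mM = 18.23 mL
L-arginine: dilute stock: 1.04 mM × 565 mL ÷ 207 mM = 2.84 mL
copper sulfate pentahydrate: 3.27 mg/L × 0.565 L = 1.85 mg

trehalose dihydrate 13.02 g; Tris-HCl 4.93 mL; ferric chloride 7.58 mL; zinc sulfate 18.23 mL; L-arginine 2.84 mL; copper sulfate pentahydrate 1.85 mg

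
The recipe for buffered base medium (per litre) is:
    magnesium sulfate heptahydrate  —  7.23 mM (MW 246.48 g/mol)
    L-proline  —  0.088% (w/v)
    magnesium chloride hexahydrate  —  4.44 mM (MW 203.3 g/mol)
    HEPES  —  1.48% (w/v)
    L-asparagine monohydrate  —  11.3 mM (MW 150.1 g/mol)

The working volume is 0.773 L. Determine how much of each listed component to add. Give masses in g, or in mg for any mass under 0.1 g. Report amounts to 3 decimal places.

Working volume: 0.773 L.
magnesium sulfate heptahydrate: 7.23 mmol/L × 246.48 g/mol × 0.773 L ÷ 1000 = 1.378 g
L-proline: 0.088 g per 100 mL × 773 mL ÷ 100 = 0.680 g
magnesium chloride hexahydrate: 4.44 mmol/L × 203.3 g/mol × 0.773 L ÷ 1000 = 0.698 g
HEPES: 1.48 g per 100 mL × 773 mL ÷ 100 = 11.440 g
L-asparagine monohydrate: 11.3 mmol/L × 150.1 g/mol × 0.773 L ÷ 1000 = 1.311 g

magnesium sulfate heptahydrate 1.378 g; L-proline 0.680 g; magnesium chloride hexahydrate 0.698 g; HEPES 11.440 g; L-asparagine monohydrate 1.311 g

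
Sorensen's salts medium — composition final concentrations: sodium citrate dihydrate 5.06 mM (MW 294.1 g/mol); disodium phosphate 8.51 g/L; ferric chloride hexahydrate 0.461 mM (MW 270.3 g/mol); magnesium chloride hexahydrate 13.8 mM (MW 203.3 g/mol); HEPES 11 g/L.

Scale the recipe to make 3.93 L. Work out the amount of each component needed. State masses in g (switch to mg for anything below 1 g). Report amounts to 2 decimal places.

Scale factor relative to 1 L: 3.93.
sodium citrate dihydrate: 5.06 mmol/L × 294.1 g/mol × 3.93 L ÷ 1000 = 5.85 g
disodium phosphate: 8.51 g/L × 3.93 L = 33.44 g
ferric chloride hexahydrate: 0.461 mmol/L × 270.3 mg/mmol × 3.93 L = 489.71 mg
magnesium chloride hexahydrate: 13.8 mmol/L × 203.3 g/mol × 3.93 L ÷ 1000 = 11.03 g
HEPES: 11 g/L × 3.93 L = 43.23 g

sodium citrate dihydrate 5.85 g; disodium phosphate 33.44 g; ferric chloride hexahydrate 489.71 mg; magnesium chloride hexahydrate 11.03 g; HEPES 43.23 g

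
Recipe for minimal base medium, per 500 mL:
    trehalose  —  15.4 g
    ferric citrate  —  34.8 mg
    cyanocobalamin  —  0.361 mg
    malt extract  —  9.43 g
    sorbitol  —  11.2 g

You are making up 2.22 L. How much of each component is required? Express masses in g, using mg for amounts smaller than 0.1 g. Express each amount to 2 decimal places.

Ratio of target to recipe volume: 2220 / 500 = 4.44.
trehalose: 15.4 g × (2220 mL / 500 mL) = 68.38 g
ferric citrate: 34.8 mg × (2220 mL / 500 mL) = 154.512 mg = 0.15 g
cyanocobalamin: 0.361 mg × (2220 mL / 500 mL) = 1.60 mg
malt extract: 9.43 g × (2220 mL / 500 mL) = 41.87 g
sorbitol: 11.2 g × (2220 mL / 500 mL) = 49.73 g

trehalose 68.38 g; ferric citrate 0.15 g; cyanocobalamin 1.60 mg; malt extract 41.87 g; sorbitol 49.73 g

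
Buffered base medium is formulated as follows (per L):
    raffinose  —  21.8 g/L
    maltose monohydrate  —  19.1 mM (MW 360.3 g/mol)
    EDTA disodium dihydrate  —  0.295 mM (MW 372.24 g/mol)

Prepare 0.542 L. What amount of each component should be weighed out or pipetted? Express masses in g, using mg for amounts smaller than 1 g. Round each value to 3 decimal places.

Working volume: 0.542 L.
raffinose: 21.8 g/L × 0.542 L = 11.816 g
maltose monohydrate: 19.1 mmol/L × 360.3 g/mol × 0.542 L ÷ 1000 = 3.730 g
EDTA disodium dihydrate: 0.295 mmol/L × 372.24 mg/mmol × 0.542 L = 59.517 mg

raffinose 11.816 g; maltose monohydrate 3.730 g; EDTA disodium dihydrate 59.517 mg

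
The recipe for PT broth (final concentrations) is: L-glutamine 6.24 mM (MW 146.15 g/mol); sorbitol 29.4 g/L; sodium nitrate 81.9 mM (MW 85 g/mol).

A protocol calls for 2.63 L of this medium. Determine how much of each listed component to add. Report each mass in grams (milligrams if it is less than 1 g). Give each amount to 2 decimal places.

Scale factor relative to 1 L: 2.63.
L-glutamine: 6.24 mmol/L × 146.15 g/mol × 2.63 L ÷ 1000 = 2.40 g
sorbitol: 29.4 g/L × 2.63 L = 77.32 g
sodium nitrate: 81.9 mmol/L × 85 g/mol × 2.63 L ÷ 1000 = 18.31 g

L-glutamine 2.40 g; sorbitol 77.32 g; sodium nitrate 18.31 g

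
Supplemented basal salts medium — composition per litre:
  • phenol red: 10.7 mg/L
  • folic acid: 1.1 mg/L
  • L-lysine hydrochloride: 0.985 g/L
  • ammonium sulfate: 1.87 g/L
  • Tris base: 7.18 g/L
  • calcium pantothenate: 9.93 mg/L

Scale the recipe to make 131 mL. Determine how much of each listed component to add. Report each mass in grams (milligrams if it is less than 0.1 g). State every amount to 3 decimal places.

Working volume: 131 mL = 0.131 L.
phenol red: 10.7 mg/L × 0.131 L = 1.402 mg
folic acid: 1.1 mg/L × 0.131 L = 0.144 mg
L-lysine hydrochloride: 0.985 g/L × 0.131 L = 0.129 g
ammonium sulfate: 1.87 g/L × 0.131 L = 0.245 g
Tris base: 7.18 g/L × 0.131 L = 0.941 g
calcium pantothenate: 9.93 mg/L × 0.131 L = 1.301 mg

phenol red 1.402 mg; folic acid 0.144 mg; L-lysine hydrochloride 0.129 g; ammonium sulfate 0.245 g; Tris base 0.941 g; calcium pantothenate 1.301 mg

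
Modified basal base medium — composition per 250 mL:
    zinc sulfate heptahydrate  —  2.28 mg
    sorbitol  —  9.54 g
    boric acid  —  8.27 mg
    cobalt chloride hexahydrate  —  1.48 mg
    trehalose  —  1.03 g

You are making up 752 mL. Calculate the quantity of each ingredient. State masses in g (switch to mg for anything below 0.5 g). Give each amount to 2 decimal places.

Scale factor = 752 mL / 250 mL = 3.008.
zinc sulfate heptahydrate: 2.28 mg × (752 mL / 250 mL) = 6.86 mg
sorbitol: 9.54 g × (752 mL / 250 mL) = 28.70 g
boric acid: 8.27 mg × (752 mL / 250 mL) = 24.88 mg
cobalt chloride hexahydrate: 1.48 mg × (752 mL / 250 mL) = 4.45 mg
trehalose: 1.03 g × (752 mL / 250 mL) = 3.10 g

zinc sulfate heptahydrate 6.86 mg; sorbitol 28.70 g; boric acid 24.88 mg; cobalt chloride hexahydrate 4.45 mg; trehalose 3.10 g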